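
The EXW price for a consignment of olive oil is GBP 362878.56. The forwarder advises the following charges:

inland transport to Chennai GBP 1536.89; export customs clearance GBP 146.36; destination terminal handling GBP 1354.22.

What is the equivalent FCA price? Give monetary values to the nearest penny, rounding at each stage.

Not relevant to the conversion: destination terminal — on the buyer under both terms; not part of either seller's price.
From EXW to FCA, the seller additionally bears: inland to port, export clearance.
FCA price = 362878.56 + 1536.89 + 146.36 = 364561.81

FCA price: GBP 364561.81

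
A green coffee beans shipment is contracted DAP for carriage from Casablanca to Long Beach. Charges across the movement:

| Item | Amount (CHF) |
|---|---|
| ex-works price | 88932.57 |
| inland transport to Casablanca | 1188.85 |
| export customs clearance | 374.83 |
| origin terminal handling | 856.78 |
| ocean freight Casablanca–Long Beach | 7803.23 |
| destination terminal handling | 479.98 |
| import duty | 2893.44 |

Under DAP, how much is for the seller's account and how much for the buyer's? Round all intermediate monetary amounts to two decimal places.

Seller: CHF 99636.24; buyer: CHF 2893.44

DAP: the seller bears all costs to the named destination except import duty and clearance.
Seller's account: goods 88932.57 + inland to port 1188.85 + export clearance 374.83 + origin terminal 856.78 + freight 7803.23 + destination terminal 479.98 = 99636.24
Buyer's account: duty 2893.44 = 2893.44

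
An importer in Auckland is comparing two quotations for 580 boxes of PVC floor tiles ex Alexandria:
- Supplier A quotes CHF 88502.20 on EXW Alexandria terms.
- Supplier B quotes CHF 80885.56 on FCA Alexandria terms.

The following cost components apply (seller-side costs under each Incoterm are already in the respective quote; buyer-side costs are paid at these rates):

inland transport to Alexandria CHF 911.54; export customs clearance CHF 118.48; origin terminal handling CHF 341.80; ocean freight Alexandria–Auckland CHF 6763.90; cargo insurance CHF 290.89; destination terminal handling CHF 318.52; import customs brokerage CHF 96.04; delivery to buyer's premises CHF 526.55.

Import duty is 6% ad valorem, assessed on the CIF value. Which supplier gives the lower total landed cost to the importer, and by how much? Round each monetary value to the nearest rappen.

Supplier A (EXW):
CIF value = EXW price + inland to port + export clearance + origin terminal + freight + insurance = 88502.20 + 911.54 + 118.48 + 341.80 + 6763.90 + 290.89 = 96928.81
Import duty = 96928.81 × 6% = 5815.73
Buyer bears (A): 911.54 + 118.48 + 341.80 + 6763.90 + 290.89 + 318.52 + 96.04 + 526.55 = 9367.72
Landed cost (A) = invoice 88502.20 + 9367.72 + duty 5815.73 = 103685.65
Supplier B (FCA):
CIF value = FCA price + origin terminal + freight + insurance = 80885.56 + 341.80 + 6763.90 + 290.89 = 88282.15
Import duty = 88282.15 × 6% = 5296.93
Buyer bears (B): 341.80 + 6763.90 + 290.89 + 318.52 + 96.04 + 526.55 = 8337.70
Landed cost (B) = invoice 80885.56 + 8337.70 + duty 5296.93 = 94520.19
Difference = |103685.65 − 94520.19| = 9165.46

Supplier B is cheaper by CHF 9165.46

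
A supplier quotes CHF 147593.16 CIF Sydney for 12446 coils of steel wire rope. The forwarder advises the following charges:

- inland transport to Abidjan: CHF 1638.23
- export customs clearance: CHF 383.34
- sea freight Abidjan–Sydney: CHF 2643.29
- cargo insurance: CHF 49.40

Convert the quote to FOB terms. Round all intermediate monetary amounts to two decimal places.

FOB price: CHF 144900.47

Not relevant to the conversion: inland to port, export clearance — on the seller under both CIF and FOB; already in the CIF price and stays in the FOB price.
From CIF to FOB, the seller no longer bears: freight, insurance.
FOB price = 147593.16 − 2643.29 − 49.40 = 144900.47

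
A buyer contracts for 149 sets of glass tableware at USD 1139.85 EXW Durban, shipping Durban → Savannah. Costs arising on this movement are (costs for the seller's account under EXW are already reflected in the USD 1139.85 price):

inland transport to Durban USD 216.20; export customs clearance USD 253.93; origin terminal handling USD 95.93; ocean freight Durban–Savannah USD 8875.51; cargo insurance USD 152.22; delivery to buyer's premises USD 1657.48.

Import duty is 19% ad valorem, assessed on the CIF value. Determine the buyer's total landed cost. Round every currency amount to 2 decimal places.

Total landed cost: USD 14430.51

EXW: the seller makes goods available at their premises; the buyer bears all onward costs.
CIF value = EXW price + inland to port + export clearance + origin terminal + freight + insurance = 1139.85 + 216.20 + 253.93 + 95.93 + 8875.51 + 152.22 = 10733.64
Import duty = 10733.64 × 19% = 2039.39
Buyer bears: inland to port 216.20 + export clearance 253.93 + origin terminal 95.93 + freight 8875.51 + insurance 152.22 + delivery 1657.48 + duty 2039.39 = 13290.66
Landed cost = invoice 1139.85 + 13290.66 = 14430.51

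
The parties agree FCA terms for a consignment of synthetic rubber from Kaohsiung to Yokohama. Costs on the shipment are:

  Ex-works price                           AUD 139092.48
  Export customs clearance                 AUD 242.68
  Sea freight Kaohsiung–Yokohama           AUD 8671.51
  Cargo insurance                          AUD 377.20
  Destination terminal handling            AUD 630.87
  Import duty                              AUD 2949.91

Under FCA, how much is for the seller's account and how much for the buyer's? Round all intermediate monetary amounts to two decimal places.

FCA: the seller delivers export-cleared goods to the carrier; the buyer bears costs from that point.
Seller's account: goods 139092.48 + export clearance 242.68 = 139335.16
Buyer's account: freight 8671.51 + insurance 377.20 + destination terminal 630.87 + duty 2949.91 = 12629.49

Seller: AUD 139335.16; buyer: AUD 12629.49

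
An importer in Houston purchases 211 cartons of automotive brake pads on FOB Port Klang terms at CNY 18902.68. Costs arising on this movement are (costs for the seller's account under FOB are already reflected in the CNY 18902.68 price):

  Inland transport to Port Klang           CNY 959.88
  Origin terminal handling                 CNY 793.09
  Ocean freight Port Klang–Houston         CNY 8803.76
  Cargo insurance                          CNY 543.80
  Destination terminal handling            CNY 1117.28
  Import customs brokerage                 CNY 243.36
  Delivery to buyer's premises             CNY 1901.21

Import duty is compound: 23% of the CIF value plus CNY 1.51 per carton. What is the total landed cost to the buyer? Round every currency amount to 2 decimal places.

Total landed cost: CNY 38328.26

FOB: the seller bears costs until goods are on board at the origin port; the buyer bears freight, insurance and all costs thereafter.
Already in the invoice (seller's account under FOB): inland to port, origin terminal — exclude.
CIF value = FOB price + freight + insurance = 18902.68 + 8803.76 + 543.80 = 28250.24
Ad valorem component: 28250.24 × 23% = 6497.56
Specific component: 211 × 1.51 = 318.61
Import duty = 6497.56 + 318.61 = 6816.17
Buyer bears: freight 8803.76 + insurance 543.80 + destination terminal 1117.28 + brokerage 243.36 + delivery 1901.21 + duty 6816.17 = 19425.58
Landed cost = invoice 18902.68 + 19425.58 = 38328.26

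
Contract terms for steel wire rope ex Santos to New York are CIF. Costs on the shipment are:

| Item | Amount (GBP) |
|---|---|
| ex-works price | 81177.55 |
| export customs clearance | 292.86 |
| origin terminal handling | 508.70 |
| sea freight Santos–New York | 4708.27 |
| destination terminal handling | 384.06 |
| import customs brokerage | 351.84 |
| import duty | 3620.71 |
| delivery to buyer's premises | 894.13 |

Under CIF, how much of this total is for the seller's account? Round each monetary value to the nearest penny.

Seller's account: GBP 86687.38

CIF: the seller pays costs through ocean freight and marine insurance to the destination port.
Seller's account: goods 81177.55 + export clearance 292.86 + origin terminal 508.70 + freight 4708.27 = 86687.38
Buyer's account: destination terminal 384.06 + brokerage 351.84 + duty 3620.71 + delivery 894.13 = 5250.74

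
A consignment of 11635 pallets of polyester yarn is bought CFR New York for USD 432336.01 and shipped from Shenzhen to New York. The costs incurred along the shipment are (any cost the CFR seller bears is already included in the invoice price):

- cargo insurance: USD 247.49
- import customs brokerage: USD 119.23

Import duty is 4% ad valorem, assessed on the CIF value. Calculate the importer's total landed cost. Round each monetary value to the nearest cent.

Total landed cost: USD 450006.07

CFR: the seller pays costs through ocean freight to the destination port, but not insurance.
CIF value = CFR price + insurance = 432336.01 + 247.49 = 432583.50
Import duty = 432583.50 × 4% = 17303.34
Buyer bears: insurance 247.49 + brokerage 119.23 + duty 17303.34 = 17670.06
Landed cost = invoice 432336.01 + 17670.06 = 450006.07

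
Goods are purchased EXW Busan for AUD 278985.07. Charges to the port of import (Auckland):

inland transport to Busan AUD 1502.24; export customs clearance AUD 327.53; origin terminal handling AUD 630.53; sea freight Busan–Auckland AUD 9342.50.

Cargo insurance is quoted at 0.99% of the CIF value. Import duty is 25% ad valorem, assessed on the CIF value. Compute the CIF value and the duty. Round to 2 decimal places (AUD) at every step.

CIF value: AUD 293695.46; import duty: AUD 73423.87

Let C be the CIF value. C = EXW price + pre-shipment costs + freight + 0.99% × C
C − 0.99% × C = 278985.07 + 1502.24 + 327.53 + 630.53 + 9342.50
0.9901 × C = 290787.87
C = 290787.87 / 0.9901 = 293695.46
Insurance premium = 0.99% × 293695.46 = 2907.59
Import duty = 293695.46 × 25% = 73423.87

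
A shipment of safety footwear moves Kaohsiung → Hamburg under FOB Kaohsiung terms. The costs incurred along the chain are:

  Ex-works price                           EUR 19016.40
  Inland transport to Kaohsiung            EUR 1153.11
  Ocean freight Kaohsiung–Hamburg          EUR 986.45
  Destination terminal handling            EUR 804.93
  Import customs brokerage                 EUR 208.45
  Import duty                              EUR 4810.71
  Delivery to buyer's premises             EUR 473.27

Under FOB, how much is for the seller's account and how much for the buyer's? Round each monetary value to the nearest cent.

Seller: EUR 20169.51; buyer: EUR 7283.81

FOB: the seller bears costs until goods are on board at the origin port; the buyer bears freight, insurance and all costs thereafter.
Seller's account: goods 19016.40 + inland to port 1153.11 = 20169.51
Buyer's account: freight 986.45 + destination terminal 804.93 + brokerage 208.45 + duty 4810.71 + delivery 473.27 = 7283.81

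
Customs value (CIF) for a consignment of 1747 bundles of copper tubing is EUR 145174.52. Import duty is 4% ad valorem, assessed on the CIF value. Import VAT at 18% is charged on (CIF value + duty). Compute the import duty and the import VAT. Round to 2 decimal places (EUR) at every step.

Import duty: EUR 5806.98; import VAT: EUR 27176.67

Import duty = 145174.52 × 4% = 5806.98
VAT base = CIF + duty = 145174.52 + 5806.98 = 150981.50
Import VAT = 150981.50 × 18% = 27176.67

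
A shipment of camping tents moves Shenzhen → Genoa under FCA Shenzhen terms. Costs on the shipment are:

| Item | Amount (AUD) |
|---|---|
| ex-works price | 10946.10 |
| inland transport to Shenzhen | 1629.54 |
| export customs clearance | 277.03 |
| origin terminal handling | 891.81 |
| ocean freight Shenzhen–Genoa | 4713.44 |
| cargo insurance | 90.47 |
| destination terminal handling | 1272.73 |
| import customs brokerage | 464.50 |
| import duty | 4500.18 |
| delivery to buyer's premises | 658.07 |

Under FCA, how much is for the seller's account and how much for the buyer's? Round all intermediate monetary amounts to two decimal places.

FCA: the seller delivers export-cleared goods to the carrier; the buyer bears costs from that point.
Seller's account: goods 10946.10 + inland to port 1629.54 + export clearance 277.03 = 12852.67
Buyer's account: origin terminal 891.81 + freight 4713.44 + insurance 90.47 + destination terminal 1272.73 + brokerage 464.50 + duty 4500.18 + delivery 658.07 = 12591.20

Seller: AUD 12852.67; buyer: AUD 12591.20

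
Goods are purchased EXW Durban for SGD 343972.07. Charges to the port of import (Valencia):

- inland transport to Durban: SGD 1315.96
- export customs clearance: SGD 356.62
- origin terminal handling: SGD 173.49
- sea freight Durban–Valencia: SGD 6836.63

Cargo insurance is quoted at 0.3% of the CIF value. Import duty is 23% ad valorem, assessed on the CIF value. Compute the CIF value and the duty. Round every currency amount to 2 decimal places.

CIF value: SGD 353715.92; import duty: SGD 81354.66

Let C be the CIF value. C = EXW price + pre-shipment costs + freight + 0.3% × C
C − 0.3% × C = 343972.07 + 1315.96 + 356.62 + 173.49 + 6836.63
0.997 × C = 352654.77
C = 352654.77 / 0.997 = 353715.92
Insurance premium = 0.3% × 353715.92 = 1061.15
Import duty = 353715.92 × 23% = 81354.66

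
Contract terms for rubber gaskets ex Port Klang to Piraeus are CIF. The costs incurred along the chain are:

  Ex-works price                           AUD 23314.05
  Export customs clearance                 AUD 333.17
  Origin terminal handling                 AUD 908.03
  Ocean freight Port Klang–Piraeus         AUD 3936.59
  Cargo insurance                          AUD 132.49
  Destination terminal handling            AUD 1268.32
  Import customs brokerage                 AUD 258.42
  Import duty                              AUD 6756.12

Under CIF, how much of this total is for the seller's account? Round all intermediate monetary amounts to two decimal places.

Seller's account: AUD 28624.33

CIF: the seller pays costs through ocean freight and marine insurance to the destination port.
Seller's account: goods 23314.05 + export clearance 333.17 + origin terminal 908.03 + freight 3936.59 + insurance 132.49 = 28624.33
Buyer's account: destination terminal 1268.32 + brokerage 258.42 + duty 6756.12 = 8282.86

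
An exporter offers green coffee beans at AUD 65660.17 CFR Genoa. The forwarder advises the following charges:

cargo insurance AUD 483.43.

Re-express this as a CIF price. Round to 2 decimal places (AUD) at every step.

CIF price: AUD 66143.60

From CFR to CIF, the seller additionally bears: insurance.
CIF price = 65660.17 + 483.43 = 66143.60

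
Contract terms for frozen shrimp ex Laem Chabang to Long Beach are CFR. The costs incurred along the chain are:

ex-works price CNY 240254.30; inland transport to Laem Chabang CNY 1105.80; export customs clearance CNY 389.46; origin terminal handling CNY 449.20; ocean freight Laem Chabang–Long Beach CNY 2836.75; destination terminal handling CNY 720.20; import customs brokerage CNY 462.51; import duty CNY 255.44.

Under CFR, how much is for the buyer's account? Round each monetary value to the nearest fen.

Buyer's account: CNY 1438.15

CFR: the seller pays costs through ocean freight to the destination port, but not insurance.
Seller's account: goods 240254.30 + inland to port 1105.80 + export clearance 389.46 + origin terminal 449.20 + freight 2836.75 = 245035.51
Buyer's account: destination terminal 720.20 + brokerage 462.51 + duty 255.44 = 1438.15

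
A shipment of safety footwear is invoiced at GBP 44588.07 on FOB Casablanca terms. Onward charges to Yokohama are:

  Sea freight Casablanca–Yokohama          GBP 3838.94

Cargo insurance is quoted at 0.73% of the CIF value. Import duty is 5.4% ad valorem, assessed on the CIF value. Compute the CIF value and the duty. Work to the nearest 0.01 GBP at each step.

Let C be the CIF value. C = FOB price + freight + 0.73% × C
C − 0.73% × C = 44588.07 + 3838.94
0.9927 × C = 48427.01
C = 48427.01 / 0.9927 = 48783.13
Insurance premium = 0.73% × 48783.13 = 356.12
Import duty = 48783.13 × 5.4% = 2634.29

CIF value: GBP 48783.13; import duty: GBP 2634.29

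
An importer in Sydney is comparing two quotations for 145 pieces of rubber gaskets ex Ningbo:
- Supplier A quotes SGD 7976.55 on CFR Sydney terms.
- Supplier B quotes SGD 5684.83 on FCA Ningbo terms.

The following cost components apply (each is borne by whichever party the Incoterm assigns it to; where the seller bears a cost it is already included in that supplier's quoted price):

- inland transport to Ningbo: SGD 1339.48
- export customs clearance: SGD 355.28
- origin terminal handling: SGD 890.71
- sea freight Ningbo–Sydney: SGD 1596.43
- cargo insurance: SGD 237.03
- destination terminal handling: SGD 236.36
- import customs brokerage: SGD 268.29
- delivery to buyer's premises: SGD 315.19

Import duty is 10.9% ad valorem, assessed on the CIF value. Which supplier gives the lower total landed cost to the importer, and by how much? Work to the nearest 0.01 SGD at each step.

Supplier A (CFR):
CIF value = CFR price + insurance = 7976.55 + 237.03 = 8213.58
Import duty = 8213.58 × 10.9% = 895.28
Buyer bears (A): 237.03 + 236.36 + 268.29 + 315.19 = 1056.87
Landed cost (A) = invoice 7976.55 + 1056.87 + duty 895.28 = 9928.70
Supplier B (FCA):
CIF value = FCA price + origin terminal + freight + insurance = 5684.83 + 890.71 + 1596.43 + 237.03 = 8409.00
Import duty = 8409.00 × 10.9% = 916.58
Buyer bears (B): 890.71 + 1596.43 + 237.03 + 236.36 + 268.29 + 315.19 = 3544.01
Landed cost (B) = invoice 5684.83 + 3544.01 + duty 916.58 = 10145.42
Difference = |9928.70 − 10145.42| = 216.72

Supplier A is cheaper by SGD 216.72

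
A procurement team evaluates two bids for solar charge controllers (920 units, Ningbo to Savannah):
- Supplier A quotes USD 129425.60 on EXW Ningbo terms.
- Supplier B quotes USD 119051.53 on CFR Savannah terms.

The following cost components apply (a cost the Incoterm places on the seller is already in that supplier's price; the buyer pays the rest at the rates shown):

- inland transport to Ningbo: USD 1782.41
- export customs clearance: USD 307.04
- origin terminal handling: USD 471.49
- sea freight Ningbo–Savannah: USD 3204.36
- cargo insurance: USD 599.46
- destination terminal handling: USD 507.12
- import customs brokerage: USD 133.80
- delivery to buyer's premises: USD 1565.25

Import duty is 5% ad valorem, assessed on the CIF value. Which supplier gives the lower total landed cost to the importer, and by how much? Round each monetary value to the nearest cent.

Supplier A (EXW):
CIF value = EXW price + inland to port + export clearance + origin terminal + freight + insurance = 129425.60 + 1782.41 + 307.04 + 471.49 + 3204.36 + 599.46 = 135790.36
Import duty = 135790.36 × 5% = 6789.52
Buyer bears (A): 1782.41 + 307.04 + 471.49 + 3204.36 + 599.46 + 507.12 + 133.80 + 1565.25 = 8570.93
Landed cost (A) = invoice 129425.60 + 8570.93 + duty 6789.52 = 144786.05
Supplier B (CFR):
CIF value = CFR price + insurance = 119051.53 + 599.46 = 119650.99
Import duty = 119650.99 × 5% = 5982.55
Buyer bears (B): 599.46 + 507.12 + 133.80 + 1565.25 = 2805.63
Landed cost (B) = invoice 119051.53 + 2805.63 + duty 5982.55 = 127839.71
Difference = |144786.05 − 127839.71| = 16946.34

Supplier B is cheaper by USD 16946.34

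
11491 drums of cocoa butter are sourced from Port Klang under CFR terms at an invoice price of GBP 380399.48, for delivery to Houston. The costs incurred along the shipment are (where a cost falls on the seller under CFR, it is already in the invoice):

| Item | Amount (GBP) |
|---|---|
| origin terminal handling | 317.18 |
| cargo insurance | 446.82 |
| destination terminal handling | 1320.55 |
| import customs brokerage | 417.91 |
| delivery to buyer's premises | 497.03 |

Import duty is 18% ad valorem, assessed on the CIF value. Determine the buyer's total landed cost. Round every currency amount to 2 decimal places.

Total landed cost: GBP 451634.12

CFR: the seller pays costs through ocean freight to the destination port, but not insurance.
Already in the invoice (seller's account under CFR): origin terminal — exclude.
CIF value = CFR price + insurance = 380399.48 + 446.82 = 380846.30
Import duty = 380846.30 × 18% = 68552.33
Buyer bears: insurance 446.82 + destination terminal 1320.55 + brokerage 417.91 + delivery 497.03 + duty 68552.33 = 71234.64
Landed cost = invoice 380399.48 + 71234.64 = 451634.12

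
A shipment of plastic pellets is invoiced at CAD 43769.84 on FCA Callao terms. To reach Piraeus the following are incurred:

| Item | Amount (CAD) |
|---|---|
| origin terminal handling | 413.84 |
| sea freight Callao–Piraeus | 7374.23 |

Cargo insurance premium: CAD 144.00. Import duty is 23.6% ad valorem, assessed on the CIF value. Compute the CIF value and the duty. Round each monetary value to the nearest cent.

CIF = FCA price + pre-shipment costs + freight + insurance
CIF = 43769.84 + 413.84 + 7374.23 + 144.00 = 51701.91
Import duty = 51701.91 × 23.6% = 12201.65

CIF value: CAD 51701.91; import duty: CAD 12201.65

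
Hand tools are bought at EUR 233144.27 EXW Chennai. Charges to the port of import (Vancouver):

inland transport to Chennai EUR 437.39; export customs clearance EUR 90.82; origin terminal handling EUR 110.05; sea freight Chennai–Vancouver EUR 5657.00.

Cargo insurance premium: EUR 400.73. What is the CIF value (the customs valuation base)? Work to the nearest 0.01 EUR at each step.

CIF = EXW price + pre-shipment costs + freight + insurance
CIF = 233144.27 + 437.39 + 90.82 + 110.05 + 5657.00 + 400.73 = 239840.26

CIF value: EUR 239840.26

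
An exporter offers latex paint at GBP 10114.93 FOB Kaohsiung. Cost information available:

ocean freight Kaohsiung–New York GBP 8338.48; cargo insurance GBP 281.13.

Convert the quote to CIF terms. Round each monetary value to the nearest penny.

From FOB to CIF, the seller additionally bears: freight, insurance.
CIF price = 10114.93 + 8338.48 + 281.13 = 18734.54

CIF price: GBP 18734.54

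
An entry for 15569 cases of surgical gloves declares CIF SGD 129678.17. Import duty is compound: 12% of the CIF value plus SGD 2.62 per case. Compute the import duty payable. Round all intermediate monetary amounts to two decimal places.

Import duty: SGD 56352.16

Ad valorem component: 129678.17 × 12% = 15561.38
Specific component: 15569 × 2.62 = 40790.78
Import duty = 15561.38 + 40790.78 = 56352.16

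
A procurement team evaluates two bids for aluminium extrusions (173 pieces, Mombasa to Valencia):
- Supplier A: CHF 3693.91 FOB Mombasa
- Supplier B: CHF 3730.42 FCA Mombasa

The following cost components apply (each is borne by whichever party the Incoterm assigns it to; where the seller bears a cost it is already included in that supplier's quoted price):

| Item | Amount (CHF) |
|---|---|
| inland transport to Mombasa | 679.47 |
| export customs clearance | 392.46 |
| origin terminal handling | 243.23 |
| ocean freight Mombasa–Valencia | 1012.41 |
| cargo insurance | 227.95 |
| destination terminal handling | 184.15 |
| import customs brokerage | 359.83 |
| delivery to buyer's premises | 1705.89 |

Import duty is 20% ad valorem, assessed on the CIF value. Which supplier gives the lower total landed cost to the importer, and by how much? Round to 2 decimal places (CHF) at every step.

Supplier A is cheaper by CHF 335.69

Supplier A (FOB):
CIF value = FOB price + freight + insurance = 3693.91 + 1012.41 + 227.95 = 4934.27
Import duty = 4934.27 × 20% = 986.85
Buyer bears (A): 1012.41 + 227.95 + 184.15 + 359.83 + 1705.89 = 3490.23
Landed cost (A) = invoice 3693.91 + 3490.23 + duty 986.85 = 8170.99
Supplier B (FCA):
CIF value = FCA price + origin terminal + freight + insurance = 3730.42 + 243.23 + 1012.41 + 227.95 = 5214.01
Import duty = 5214.01 × 20% = 1042.80
Buyer bears (B): 243.23 + 1012.41 + 227.95 + 184.15 + 359.83 + 1705.89 = 3733.46
Landed cost (B) = invoice 3730.42 + 3733.46 + duty 1042.80 = 8506.68
Difference = |8170.99 − 8506.68| = 335.69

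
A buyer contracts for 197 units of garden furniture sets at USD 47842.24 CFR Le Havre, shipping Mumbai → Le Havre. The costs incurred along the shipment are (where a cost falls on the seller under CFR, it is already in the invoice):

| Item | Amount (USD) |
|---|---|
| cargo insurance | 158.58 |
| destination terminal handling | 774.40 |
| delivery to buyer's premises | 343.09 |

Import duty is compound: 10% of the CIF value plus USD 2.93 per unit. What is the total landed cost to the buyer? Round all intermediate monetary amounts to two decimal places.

CFR: the seller pays costs through ocean freight to the destination port, but not insurance.
CIF value = CFR price + insurance = 47842.24 + 158.58 = 48000.82
Ad valorem component: 48000.82 × 10% = 4800.08
Specific component: 197 × 2.93 = 577.21
Import duty = 4800.08 + 577.21 = 5377.29
Buyer bears: insurance 158.58 + destination terminal 774.40 + delivery 343.09 + duty 5377.29 = 6653.36
Landed cost = invoice 47842.24 + 6653.36 = 54495.60

Total landed cost: USD 54495.60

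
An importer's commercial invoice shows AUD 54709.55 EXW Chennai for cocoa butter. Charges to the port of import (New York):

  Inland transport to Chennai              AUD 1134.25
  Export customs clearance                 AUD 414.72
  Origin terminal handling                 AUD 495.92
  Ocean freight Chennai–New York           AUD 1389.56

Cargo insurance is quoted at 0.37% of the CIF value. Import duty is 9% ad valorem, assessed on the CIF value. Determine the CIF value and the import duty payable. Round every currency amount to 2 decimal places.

CIF value: AUD 58359.93; import duty: AUD 5252.39

Let C be the CIF value. C = EXW price + pre-shipment costs + freight + 0.37% × C
C − 0.37% × C = 54709.55 + 1134.25 + 414.72 + 495.92 + 1389.56
0.9963 × C = 58144.00
C = 58144.00 / 0.9963 = 58359.93
Insurance premium = 0.37% × 58359.93 = 215.93
Import duty = 58359.93 × 9% = 5252.39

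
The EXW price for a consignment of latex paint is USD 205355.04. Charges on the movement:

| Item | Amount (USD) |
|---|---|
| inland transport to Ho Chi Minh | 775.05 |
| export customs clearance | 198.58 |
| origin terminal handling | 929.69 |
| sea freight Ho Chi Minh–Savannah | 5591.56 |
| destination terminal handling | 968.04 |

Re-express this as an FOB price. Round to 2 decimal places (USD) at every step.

Not relevant to the conversion: destination terminal, freight — on the buyer under both terms; not part of either seller's price.
From EXW to FOB, the seller additionally bears: inland to port, export clearance, origin terminal.
FOB price = 205355.04 + 775.05 + 198.58 + 929.69 = 207258.36

FOB price: USD 207258.36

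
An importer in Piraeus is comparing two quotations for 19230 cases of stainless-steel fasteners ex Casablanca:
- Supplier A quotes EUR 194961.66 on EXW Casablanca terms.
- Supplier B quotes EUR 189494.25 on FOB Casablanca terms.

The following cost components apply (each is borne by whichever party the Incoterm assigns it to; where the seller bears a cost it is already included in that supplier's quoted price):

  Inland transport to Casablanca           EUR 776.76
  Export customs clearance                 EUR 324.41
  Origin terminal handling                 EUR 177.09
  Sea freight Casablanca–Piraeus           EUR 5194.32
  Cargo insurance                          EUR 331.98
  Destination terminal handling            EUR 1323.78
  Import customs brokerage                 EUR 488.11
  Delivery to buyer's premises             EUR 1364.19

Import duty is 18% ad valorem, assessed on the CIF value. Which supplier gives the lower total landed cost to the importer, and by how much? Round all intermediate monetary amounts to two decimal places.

Supplier B is cheaper by EUR 7959.89

Supplier A (EXW):
CIF value = EXW price + inland to port + export clearance + origin terminal + freight + insurance = 194961.66 + 776.76 + 324.41 + 177.09 + 5194.32 + 331.98 = 201766.22
Import duty = 201766.22 × 18% = 36317.92
Buyer bears (A): 776.76 + 324.41 + 177.09 + 5194.32 + 331.98 + 1323.78 + 488.11 + 1364.19 = 9980.64
Landed cost (A) = invoice 194961.66 + 9980.64 + duty 36317.92 = 241260.22
Supplier B (FOB):
CIF value = FOB price + freight + insurance = 189494.25 + 5194.32 + 331.98 = 195020.55
Import duty = 195020.55 × 18% = 35103.70
Buyer bears (B): 5194.32 + 331.98 + 1323.78 + 488.11 + 1364.19 = 8702.38
Landed cost (B) = invoice 189494.25 + 8702.38 + duty 35103.70 = 233300.33
Difference = |241260.22 − 233300.33| = 7959.89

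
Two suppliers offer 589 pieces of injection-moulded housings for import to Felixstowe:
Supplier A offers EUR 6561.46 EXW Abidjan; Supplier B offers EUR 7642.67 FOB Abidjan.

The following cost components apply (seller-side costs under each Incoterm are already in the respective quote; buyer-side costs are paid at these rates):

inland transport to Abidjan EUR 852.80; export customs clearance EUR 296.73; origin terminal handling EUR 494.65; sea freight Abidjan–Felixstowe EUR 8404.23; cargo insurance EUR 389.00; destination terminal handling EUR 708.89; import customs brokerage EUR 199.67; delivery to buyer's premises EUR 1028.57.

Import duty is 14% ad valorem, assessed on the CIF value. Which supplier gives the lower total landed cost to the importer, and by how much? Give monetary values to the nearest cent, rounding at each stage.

Supplier B is cheaper by EUR 641.78

Supplier A (EXW):
CIF value = EXW price + inland to port + export clearance + origin terminal + freight + insurance = 6561.46 + 852.80 + 296.73 + 494.65 + 8404.23 + 389.00 = 16998.87
Import duty = 16998.87 × 14% = 2379.84
Buyer bears (A): 852.80 + 296.73 + 494.65 + 8404.23 + 389.00 + 708.89 + 199.67 + 1028.57 = 12374.54
Landed cost (A) = invoice 6561.46 + 12374.54 + duty 2379.84 = 21315.84
Supplier B (FOB):
CIF value = FOB price + freight + insurance = 7642.67 + 8404.23 + 389.00 = 16435.90
Import duty = 16435.90 × 14% = 2301.03
Buyer bears (B): 8404.23 + 389.00 + 708.89 + 199.67 + 1028.57 = 10730.36
Landed cost (B) = invoice 7642.67 + 10730.36 + duty 2301.03 = 20674.06
Difference = |21315.84 − 20674.06| = 641.78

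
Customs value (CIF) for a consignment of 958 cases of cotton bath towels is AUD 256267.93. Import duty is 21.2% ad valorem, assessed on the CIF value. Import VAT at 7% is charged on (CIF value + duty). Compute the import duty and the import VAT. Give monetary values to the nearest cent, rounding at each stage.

Import duty = 256267.93 × 21.2% = 54328.80
VAT base = CIF + duty = 256267.93 + 54328.80 = 310596.73
Import VAT = 310596.73 × 7% = 21741.77

Import duty: AUD 54328.80; import VAT: AUD 21741.77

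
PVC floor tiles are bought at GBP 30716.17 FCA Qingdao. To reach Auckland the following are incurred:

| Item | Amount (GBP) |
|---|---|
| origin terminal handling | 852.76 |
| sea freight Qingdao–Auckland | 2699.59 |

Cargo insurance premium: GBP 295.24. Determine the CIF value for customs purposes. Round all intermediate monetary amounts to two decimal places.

CIF value: GBP 34563.76

CIF = FCA price + pre-shipment costs + freight + insurance
CIF = 30716.17 + 852.76 + 2699.59 + 295.24 = 34563.76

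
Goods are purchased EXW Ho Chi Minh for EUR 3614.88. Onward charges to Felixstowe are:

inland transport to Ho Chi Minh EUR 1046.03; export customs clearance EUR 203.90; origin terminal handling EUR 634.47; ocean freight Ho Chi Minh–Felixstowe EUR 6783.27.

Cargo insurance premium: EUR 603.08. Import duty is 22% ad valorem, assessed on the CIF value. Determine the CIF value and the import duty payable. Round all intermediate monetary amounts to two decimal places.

CIF = EXW price + pre-shipment costs + freight + insurance
CIF = 3614.88 + 1046.03 + 203.90 + 634.47 + 6783.27 + 603.08 = 12885.63
Import duty = 12885.63 × 22% = 2834.84

CIF value: EUR 12885.63; import duty: EUR 2834.84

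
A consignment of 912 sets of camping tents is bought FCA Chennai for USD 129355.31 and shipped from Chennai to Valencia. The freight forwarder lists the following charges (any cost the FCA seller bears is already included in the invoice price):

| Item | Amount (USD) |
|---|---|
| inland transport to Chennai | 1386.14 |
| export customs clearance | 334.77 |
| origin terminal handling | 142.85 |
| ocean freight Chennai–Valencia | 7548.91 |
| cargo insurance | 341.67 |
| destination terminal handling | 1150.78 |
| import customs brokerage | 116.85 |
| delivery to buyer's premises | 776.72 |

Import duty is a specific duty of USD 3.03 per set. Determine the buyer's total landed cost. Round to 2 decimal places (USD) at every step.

FCA: the seller delivers export-cleared goods to the carrier; the buyer bears costs from that point.
Already in the invoice (seller's account under FCA): inland to port, export clearance — exclude.
CIF value = FCA price + origin terminal + freight + insurance = 129355.31 + 142.85 + 7548.91 + 341.67 = 137388.74
Import duty = 912 × 3.03 = 2763.36
Buyer bears: origin terminal 142.85 + freight 7548.91 + insurance 341.67 + destination terminal 1150.78 + brokerage 116.85 + delivery 776.72 + duty 2763.36 = 12841.14
Landed cost = invoice 129355.31 + 12841.14 = 142196.45

Total landed cost: USD 142196.45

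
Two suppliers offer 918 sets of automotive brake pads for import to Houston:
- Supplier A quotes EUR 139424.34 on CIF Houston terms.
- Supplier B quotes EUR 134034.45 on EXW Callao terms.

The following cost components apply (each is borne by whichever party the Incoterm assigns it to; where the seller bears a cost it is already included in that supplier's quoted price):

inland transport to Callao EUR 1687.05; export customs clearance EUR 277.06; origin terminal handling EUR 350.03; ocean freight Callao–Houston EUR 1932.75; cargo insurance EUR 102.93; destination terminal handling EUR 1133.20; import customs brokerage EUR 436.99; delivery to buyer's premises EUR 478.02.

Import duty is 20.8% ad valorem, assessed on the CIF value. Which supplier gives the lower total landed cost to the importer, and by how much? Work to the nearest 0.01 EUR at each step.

Supplier B is cheaper by EUR 1256.40

Supplier A (CIF):
The CIF price already equals the CIF value: 139424.34
Import duty = 139424.34 × 20.8% = 29000.26
Buyer bears (A): 1133.20 + 436.99 + 478.02 = 2048.21
Landed cost (A) = invoice 139424.34 + 2048.21 + duty 29000.26 = 170472.81
Supplier B (EXW):
CIF value = EXW price + inland to port + export clearance + origin terminal + freight + insurance = 134034.45 + 1687.05 + 277.06 + 350.03 + 1932.75 + 102.93 = 138384.27
Import duty = 138384.27 × 20.8% = 28783.93
Buyer bears (B): 1687.05 + 277.06 + 350.03 + 1932.75 + 102.93 + 1133.20 + 436.99 + 478.02 = 6398.03
Landed cost (B) = invoice 134034.45 + 6398.03 + duty 28783.93 = 169216.41
Difference = |170472.81 − 169216.41| = 1256.40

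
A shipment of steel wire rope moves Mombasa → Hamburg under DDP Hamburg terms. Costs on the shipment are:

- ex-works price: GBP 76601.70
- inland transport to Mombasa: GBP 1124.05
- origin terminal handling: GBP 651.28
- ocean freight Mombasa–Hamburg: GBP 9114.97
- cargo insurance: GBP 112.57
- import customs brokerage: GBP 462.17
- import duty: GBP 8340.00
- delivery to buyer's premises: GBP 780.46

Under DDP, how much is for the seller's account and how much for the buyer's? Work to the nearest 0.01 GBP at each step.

Seller: GBP 97187.20; buyer: GBP 0.00

DDP: the seller bears all costs including import duty.
Seller's account: goods 76601.70 + inland to port 1124.05 + origin terminal 651.28 + freight 9114.97 + insurance 112.57 + brokerage 462.17 + duty 8340.00 + delivery 780.46 = 97187.20
Buyer's account: 0.00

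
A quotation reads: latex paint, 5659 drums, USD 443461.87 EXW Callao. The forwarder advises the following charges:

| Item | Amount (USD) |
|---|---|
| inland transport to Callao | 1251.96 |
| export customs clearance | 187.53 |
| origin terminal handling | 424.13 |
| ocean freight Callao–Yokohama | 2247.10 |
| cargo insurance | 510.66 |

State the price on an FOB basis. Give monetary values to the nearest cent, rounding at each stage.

Not relevant to the conversion: insurance, freight — on the buyer under both terms; not part of either seller's price.
From EXW to FOB, the seller additionally bears: inland to port, export clearance, origin terminal.
FOB price = 443461.87 + 1251.96 + 187.53 + 424.13 = 445325.49

FOB price: USD 445325.49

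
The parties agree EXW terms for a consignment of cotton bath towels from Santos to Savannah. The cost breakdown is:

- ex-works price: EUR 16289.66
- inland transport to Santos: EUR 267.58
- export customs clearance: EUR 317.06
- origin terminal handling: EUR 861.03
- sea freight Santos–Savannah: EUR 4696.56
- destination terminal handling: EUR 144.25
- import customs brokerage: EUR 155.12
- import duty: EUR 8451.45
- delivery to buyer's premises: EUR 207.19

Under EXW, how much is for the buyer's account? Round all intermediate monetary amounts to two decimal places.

Buyer's account: EUR 15100.24

EXW: the seller makes goods available at their premises; the buyer bears all onward costs.
Seller's account: goods 16289.66 = 16289.66
Buyer's account: inland to port 267.58 + export clearance 317.06 + origin terminal 861.03 + freight 4696.56 + destination terminal 144.25 + brokerage 155.12 + duty 8451.45 + delivery 207.19 = 15100.24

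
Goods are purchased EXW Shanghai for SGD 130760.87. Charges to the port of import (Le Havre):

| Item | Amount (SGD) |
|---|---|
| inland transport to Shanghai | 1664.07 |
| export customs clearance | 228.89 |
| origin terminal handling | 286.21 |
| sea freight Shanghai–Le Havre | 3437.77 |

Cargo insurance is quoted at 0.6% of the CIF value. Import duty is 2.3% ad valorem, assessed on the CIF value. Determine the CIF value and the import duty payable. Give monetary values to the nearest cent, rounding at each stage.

Let C be the CIF value. C = EXW price + pre-shipment costs + freight + 0.6% × C
C − 0.6% × C = 130760.87 + 1664.07 + 228.89 + 286.21 + 3437.77
0.994 × C = 136377.81
C = 136377.81 / 0.994 = 137201.02
Insurance premium = 0.6% × 137201.02 = 823.21
Import duty = 137201.02 × 2.3% = 3155.62

CIF value: SGD 137201.02; import duty: SGD 3155.62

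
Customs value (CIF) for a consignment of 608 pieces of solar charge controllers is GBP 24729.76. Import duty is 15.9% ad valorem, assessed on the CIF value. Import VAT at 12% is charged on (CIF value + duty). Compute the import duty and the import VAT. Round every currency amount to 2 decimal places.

Import duty: GBP 3932.03; import VAT: GBP 3439.41

Import duty = 24729.76 × 15.9% = 3932.03
VAT base = CIF + duty = 24729.76 + 3932.03 = 28661.79
Import VAT = 28661.79 × 12% = 3439.41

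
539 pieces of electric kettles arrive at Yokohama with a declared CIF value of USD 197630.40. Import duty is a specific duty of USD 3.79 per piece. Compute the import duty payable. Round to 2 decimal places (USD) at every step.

Import duty = 539 × 3.79 = 2042.81

Import duty: USD 2042.81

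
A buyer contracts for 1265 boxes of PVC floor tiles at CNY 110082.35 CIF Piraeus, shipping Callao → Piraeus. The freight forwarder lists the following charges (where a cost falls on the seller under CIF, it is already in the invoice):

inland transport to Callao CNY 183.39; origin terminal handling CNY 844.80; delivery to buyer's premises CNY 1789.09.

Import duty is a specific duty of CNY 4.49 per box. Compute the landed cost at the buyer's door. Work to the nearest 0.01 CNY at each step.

Total landed cost: CNY 117551.29

CIF: the seller pays costs through ocean freight and marine insurance to the destination port.
Already in the invoice (seller's account under CIF): inland to port, origin terminal — exclude.
The CIF price already equals the CIF value: 110082.35
Import duty = 1265 × 4.49 = 5679.85
Buyer bears: delivery 1789.09 + duty 5679.85 = 7468.94
Landed cost = invoice 110082.35 + 7468.94 = 117551.29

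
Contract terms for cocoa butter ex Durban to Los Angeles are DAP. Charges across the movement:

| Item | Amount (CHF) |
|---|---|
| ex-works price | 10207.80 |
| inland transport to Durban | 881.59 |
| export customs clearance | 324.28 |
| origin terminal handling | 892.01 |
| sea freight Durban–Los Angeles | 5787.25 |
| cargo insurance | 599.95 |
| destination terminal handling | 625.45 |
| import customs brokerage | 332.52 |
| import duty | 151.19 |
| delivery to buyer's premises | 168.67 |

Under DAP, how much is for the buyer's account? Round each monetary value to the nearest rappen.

Buyer's account: CHF 483.71

DAP: the seller bears all costs to the named destination except import duty and clearance.
Seller's account: goods 10207.80 + inland to port 881.59 + export clearance 324.28 + origin terminal 892.01 + freight 5787.25 + insurance 599.95 + destination terminal 625.45 + delivery 168.67 = 19487.00
Buyer's account: brokerage 332.52 + duty 151.19 = 483.71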